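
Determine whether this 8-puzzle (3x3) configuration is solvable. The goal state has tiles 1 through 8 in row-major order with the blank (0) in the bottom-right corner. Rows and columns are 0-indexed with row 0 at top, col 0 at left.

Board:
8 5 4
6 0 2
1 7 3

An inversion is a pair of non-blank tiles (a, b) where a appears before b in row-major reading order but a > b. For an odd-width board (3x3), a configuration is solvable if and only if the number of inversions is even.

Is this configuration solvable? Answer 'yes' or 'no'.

Answer: no

Derivation:
Inversions (pairs i<j in row-major order where tile[i] > tile[j] > 0): 19
19 is odd, so the puzzle is not solvable.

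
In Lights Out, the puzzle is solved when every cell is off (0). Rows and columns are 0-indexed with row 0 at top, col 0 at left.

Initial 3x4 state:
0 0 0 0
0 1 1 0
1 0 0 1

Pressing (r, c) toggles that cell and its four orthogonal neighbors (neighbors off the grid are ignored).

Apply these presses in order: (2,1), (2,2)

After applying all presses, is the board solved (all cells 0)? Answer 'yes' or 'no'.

After press 1 at (2,1):
0 0 0 0
0 0 1 0
0 1 1 1

After press 2 at (2,2):
0 0 0 0
0 0 0 0
0 0 0 0

Lights still on: 0

Answer: yes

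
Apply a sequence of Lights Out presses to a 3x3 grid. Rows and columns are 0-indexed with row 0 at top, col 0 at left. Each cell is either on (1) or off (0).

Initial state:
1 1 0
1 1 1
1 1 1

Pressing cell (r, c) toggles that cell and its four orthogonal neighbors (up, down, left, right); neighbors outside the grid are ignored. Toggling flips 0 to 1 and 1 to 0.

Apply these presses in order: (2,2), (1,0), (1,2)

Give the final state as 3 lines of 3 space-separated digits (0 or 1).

Answer: 0 1 1
0 1 1
0 0 1

Derivation:
After press 1 at (2,2):
1 1 0
1 1 0
1 0 0

After press 2 at (1,0):
0 1 0
0 0 0
0 0 0

After press 3 at (1,2):
0 1 1
0 1 1
0 0 1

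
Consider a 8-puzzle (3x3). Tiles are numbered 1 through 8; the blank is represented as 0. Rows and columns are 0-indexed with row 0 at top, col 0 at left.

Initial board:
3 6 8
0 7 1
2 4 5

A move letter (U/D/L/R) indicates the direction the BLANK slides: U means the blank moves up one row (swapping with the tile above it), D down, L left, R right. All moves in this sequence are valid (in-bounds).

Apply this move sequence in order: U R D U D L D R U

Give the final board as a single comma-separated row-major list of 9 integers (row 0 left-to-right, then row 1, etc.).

Answer: 6, 7, 8, 2, 0, 1, 4, 3, 5

Derivation:
After move 1 (U):
0 6 8
3 7 1
2 4 5

After move 2 (R):
6 0 8
3 7 1
2 4 5

After move 3 (D):
6 7 8
3 0 1
2 4 5

After move 4 (U):
6 0 8
3 7 1
2 4 5

After move 5 (D):
6 7 8
3 0 1
2 4 5

After move 6 (L):
6 7 8
0 3 1
2 4 5

After move 7 (D):
6 7 8
2 3 1
0 4 5

After move 8 (R):
6 7 8
2 3 1
4 0 5

After move 9 (U):
6 7 8
2 0 1
4 3 5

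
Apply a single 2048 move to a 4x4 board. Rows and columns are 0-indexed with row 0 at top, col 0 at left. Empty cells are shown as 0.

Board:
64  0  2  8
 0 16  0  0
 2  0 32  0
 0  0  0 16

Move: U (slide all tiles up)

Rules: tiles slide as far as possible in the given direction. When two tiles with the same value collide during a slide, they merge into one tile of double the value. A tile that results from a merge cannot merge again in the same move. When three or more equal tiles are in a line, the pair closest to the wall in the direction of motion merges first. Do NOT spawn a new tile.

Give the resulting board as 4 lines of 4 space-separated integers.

Answer: 64 16  2  8
 2  0 32 16
 0  0  0  0
 0  0  0  0

Derivation:
Slide up:
col 0: [64, 0, 2, 0] -> [64, 2, 0, 0]
col 1: [0, 16, 0, 0] -> [16, 0, 0, 0]
col 2: [2, 0, 32, 0] -> [2, 32, 0, 0]
col 3: [8, 0, 0, 16] -> [8, 16, 0, 0]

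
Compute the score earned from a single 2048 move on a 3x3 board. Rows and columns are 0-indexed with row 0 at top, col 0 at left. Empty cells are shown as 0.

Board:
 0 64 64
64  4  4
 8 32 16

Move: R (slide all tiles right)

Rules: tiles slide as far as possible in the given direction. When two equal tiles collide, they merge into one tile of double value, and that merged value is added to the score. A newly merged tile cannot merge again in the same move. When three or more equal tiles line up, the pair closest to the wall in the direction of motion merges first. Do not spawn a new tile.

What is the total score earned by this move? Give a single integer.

Slide right:
row 0: [0, 64, 64] -> [0, 0, 128]  score +128 (running 128)
row 1: [64, 4, 4] -> [0, 64, 8]  score +8 (running 136)
row 2: [8, 32, 16] -> [8, 32, 16]  score +0 (running 136)
Board after move:
  0   0 128
  0  64   8
  8  32  16

Answer: 136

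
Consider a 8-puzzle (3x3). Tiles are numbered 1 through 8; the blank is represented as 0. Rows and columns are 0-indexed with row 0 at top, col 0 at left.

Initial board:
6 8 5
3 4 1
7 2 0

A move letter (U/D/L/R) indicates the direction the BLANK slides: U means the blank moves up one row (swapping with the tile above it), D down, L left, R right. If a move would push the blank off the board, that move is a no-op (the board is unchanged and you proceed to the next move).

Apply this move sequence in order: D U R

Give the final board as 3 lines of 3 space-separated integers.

Answer: 6 8 5
3 4 0
7 2 1

Derivation:
After move 1 (D):
6 8 5
3 4 1
7 2 0

After move 2 (U):
6 8 5
3 4 0
7 2 1

After move 3 (R):
6 8 5
3 4 0
7 2 1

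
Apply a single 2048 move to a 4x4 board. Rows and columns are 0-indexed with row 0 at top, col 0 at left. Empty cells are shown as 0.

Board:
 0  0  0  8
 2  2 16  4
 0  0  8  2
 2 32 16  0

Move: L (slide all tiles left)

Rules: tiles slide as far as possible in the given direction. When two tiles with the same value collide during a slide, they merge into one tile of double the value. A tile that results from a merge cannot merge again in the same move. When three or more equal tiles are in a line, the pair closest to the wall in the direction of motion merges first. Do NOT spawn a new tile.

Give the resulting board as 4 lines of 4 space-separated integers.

Answer:  8  0  0  0
 4 16  4  0
 8  2  0  0
 2 32 16  0

Derivation:
Slide left:
row 0: [0, 0, 0, 8] -> [8, 0, 0, 0]
row 1: [2, 2, 16, 4] -> [4, 16, 4, 0]
row 2: [0, 0, 8, 2] -> [8, 2, 0, 0]
row 3: [2, 32, 16, 0] -> [2, 32, 16, 0]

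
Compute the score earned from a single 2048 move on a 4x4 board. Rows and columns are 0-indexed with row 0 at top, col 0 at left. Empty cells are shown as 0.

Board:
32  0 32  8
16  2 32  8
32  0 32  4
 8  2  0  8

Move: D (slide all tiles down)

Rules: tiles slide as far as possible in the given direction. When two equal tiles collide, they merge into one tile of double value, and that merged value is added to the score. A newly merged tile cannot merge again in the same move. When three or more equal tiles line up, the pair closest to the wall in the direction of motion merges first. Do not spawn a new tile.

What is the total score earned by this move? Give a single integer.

Slide down:
col 0: [32, 16, 32, 8] -> [32, 16, 32, 8]  score +0 (running 0)
col 1: [0, 2, 0, 2] -> [0, 0, 0, 4]  score +4 (running 4)
col 2: [32, 32, 32, 0] -> [0, 0, 32, 64]  score +64 (running 68)
col 3: [8, 8, 4, 8] -> [0, 16, 4, 8]  score +16 (running 84)
Board after move:
32  0  0  0
16  0  0 16
32  0 32  4
 8  4 64  8

Answer: 84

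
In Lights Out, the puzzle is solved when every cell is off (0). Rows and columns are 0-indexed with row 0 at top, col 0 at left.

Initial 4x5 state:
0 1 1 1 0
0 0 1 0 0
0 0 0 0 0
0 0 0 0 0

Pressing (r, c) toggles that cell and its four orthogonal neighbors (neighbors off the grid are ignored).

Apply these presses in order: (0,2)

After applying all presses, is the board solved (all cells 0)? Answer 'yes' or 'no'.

After press 1 at (0,2):
0 0 0 0 0
0 0 0 0 0
0 0 0 0 0
0 0 0 0 0

Lights still on: 0

Answer: yes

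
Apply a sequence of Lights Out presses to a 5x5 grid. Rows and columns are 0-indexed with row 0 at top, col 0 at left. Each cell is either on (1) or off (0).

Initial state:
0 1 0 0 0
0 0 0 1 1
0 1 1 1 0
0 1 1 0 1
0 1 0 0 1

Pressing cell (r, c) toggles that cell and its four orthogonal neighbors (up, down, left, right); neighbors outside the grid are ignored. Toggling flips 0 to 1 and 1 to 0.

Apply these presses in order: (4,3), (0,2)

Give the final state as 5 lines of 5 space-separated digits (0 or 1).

After press 1 at (4,3):
0 1 0 0 0
0 0 0 1 1
0 1 1 1 0
0 1 1 1 1
0 1 1 1 0

After press 2 at (0,2):
0 0 1 1 0
0 0 1 1 1
0 1 1 1 0
0 1 1 1 1
0 1 1 1 0

Answer: 0 0 1 1 0
0 0 1 1 1
0 1 1 1 0
0 1 1 1 1
0 1 1 1 0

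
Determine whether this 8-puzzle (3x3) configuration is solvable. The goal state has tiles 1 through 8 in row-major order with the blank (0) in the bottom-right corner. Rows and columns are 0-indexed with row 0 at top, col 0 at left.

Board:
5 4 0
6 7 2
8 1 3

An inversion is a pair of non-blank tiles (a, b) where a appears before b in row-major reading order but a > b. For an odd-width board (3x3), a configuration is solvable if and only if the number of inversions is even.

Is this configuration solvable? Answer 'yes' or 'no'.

Answer: yes

Derivation:
Inversions (pairs i<j in row-major order where tile[i] > tile[j] > 0): 16
16 is even, so the puzzle is solvable.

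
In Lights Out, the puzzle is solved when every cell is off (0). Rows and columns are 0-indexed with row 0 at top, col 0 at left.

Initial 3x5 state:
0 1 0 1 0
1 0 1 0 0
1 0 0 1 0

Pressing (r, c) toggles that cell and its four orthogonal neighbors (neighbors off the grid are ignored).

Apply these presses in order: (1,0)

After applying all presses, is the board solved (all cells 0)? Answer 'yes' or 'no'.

After press 1 at (1,0):
1 1 0 1 0
0 1 1 0 0
0 0 0 1 0

Lights still on: 6

Answer: no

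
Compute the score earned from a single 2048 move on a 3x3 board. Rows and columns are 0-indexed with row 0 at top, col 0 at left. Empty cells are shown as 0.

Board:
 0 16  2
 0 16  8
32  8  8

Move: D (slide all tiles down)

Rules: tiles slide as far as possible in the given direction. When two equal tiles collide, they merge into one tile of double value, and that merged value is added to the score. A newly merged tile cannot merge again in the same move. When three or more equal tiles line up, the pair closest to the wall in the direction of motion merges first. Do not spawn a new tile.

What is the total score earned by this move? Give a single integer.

Answer: 48

Derivation:
Slide down:
col 0: [0, 0, 32] -> [0, 0, 32]  score +0 (running 0)
col 1: [16, 16, 8] -> [0, 32, 8]  score +32 (running 32)
col 2: [2, 8, 8] -> [0, 2, 16]  score +16 (running 48)
Board after move:
 0  0  0
 0 32  2
32  8 16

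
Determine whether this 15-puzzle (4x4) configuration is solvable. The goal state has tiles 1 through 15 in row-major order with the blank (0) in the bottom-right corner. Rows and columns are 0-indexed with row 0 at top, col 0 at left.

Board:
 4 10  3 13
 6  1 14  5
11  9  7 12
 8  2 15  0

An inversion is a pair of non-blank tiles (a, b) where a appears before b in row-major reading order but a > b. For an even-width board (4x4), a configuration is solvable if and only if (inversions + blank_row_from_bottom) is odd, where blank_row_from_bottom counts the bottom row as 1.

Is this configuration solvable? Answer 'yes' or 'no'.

Inversions: 44
Blank is in row 3 (0-indexed from top), which is row 1 counting from the bottom (bottom = 1).
44 + 1 = 45, which is odd, so the puzzle is solvable.

Answer: yes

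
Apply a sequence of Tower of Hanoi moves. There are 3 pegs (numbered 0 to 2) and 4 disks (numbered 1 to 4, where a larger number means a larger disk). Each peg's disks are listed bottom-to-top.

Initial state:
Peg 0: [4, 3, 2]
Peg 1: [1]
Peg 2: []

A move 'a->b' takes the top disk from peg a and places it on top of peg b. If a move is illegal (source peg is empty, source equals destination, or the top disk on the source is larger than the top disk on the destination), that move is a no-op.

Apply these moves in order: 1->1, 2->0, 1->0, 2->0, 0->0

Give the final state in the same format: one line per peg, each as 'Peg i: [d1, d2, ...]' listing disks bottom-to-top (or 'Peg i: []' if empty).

After move 1 (1->1):
Peg 0: [4, 3, 2]
Peg 1: [1]
Peg 2: []

After move 2 (2->0):
Peg 0: [4, 3, 2]
Peg 1: [1]
Peg 2: []

After move 3 (1->0):
Peg 0: [4, 3, 2, 1]
Peg 1: []
Peg 2: []

After move 4 (2->0):
Peg 0: [4, 3, 2, 1]
Peg 1: []
Peg 2: []

After move 5 (0->0):
Peg 0: [4, 3, 2, 1]
Peg 1: []
Peg 2: []

Answer: Peg 0: [4, 3, 2, 1]
Peg 1: []
Peg 2: []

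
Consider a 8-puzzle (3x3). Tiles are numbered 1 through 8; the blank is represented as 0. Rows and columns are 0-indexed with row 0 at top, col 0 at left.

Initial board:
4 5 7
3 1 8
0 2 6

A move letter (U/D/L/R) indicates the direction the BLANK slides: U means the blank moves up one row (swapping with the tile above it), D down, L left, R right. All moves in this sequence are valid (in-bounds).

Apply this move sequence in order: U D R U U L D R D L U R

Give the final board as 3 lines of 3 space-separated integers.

Answer: 3 4 7
1 0 8
5 2 6

Derivation:
After move 1 (U):
4 5 7
0 1 8
3 2 6

After move 2 (D):
4 5 7
3 1 8
0 2 6

After move 3 (R):
4 5 7
3 1 8
2 0 6

After move 4 (U):
4 5 7
3 0 8
2 1 6

After move 5 (U):
4 0 7
3 5 8
2 1 6

After move 6 (L):
0 4 7
3 5 8
2 1 6

After move 7 (D):
3 4 7
0 5 8
2 1 6

After move 8 (R):
3 4 7
5 0 8
2 1 6

After move 9 (D):
3 4 7
5 1 8
2 0 6

After move 10 (L):
3 4 7
5 1 8
0 2 6

After move 11 (U):
3 4 7
0 1 8
5 2 6

After move 12 (R):
3 4 7
1 0 8
5 2 6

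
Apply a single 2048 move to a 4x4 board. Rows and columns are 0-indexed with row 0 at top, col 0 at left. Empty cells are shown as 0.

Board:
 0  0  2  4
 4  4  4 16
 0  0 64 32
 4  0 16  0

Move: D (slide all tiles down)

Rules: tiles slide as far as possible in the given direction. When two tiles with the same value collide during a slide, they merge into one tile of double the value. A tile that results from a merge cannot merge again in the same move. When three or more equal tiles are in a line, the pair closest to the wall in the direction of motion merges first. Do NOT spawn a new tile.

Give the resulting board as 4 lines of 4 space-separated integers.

Slide down:
col 0: [0, 4, 0, 4] -> [0, 0, 0, 8]
col 1: [0, 4, 0, 0] -> [0, 0, 0, 4]
col 2: [2, 4, 64, 16] -> [2, 4, 64, 16]
col 3: [4, 16, 32, 0] -> [0, 4, 16, 32]

Answer:  0  0  2  0
 0  0  4  4
 0  0 64 16
 8  4 16 32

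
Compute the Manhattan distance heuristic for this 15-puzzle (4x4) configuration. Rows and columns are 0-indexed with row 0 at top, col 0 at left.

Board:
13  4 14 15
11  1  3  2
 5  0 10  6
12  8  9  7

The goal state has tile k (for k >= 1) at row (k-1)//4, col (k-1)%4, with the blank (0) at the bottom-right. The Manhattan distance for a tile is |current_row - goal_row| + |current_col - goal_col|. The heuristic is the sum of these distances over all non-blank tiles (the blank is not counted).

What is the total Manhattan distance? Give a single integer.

Answer: 41

Derivation:
Tile 13: at (0,0), goal (3,0), distance |0-3|+|0-0| = 3
Tile 4: at (0,1), goal (0,3), distance |0-0|+|1-3| = 2
Tile 14: at (0,2), goal (3,1), distance |0-3|+|2-1| = 4
Tile 15: at (0,3), goal (3,2), distance |0-3|+|3-2| = 4
Tile 11: at (1,0), goal (2,2), distance |1-2|+|0-2| = 3
Tile 1: at (1,1), goal (0,0), distance |1-0|+|1-0| = 2
Tile 3: at (1,2), goal (0,2), distance |1-0|+|2-2| = 1
Tile 2: at (1,3), goal (0,1), distance |1-0|+|3-1| = 3
Tile 5: at (2,0), goal (1,0), distance |2-1|+|0-0| = 1
Tile 10: at (2,2), goal (2,1), distance |2-2|+|2-1| = 1
Tile 6: at (2,3), goal (1,1), distance |2-1|+|3-1| = 3
Tile 12: at (3,0), goal (2,3), distance |3-2|+|0-3| = 4
Tile 8: at (3,1), goal (1,3), distance |3-1|+|1-3| = 4
Tile 9: at (3,2), goal (2,0), distance |3-2|+|2-0| = 3
Tile 7: at (3,3), goal (1,2), distance |3-1|+|3-2| = 3
Sum: 3 + 2 + 4 + 4 + 3 + 2 + 1 + 3 + 1 + 1 + 3 + 4 + 4 + 3 + 3 = 41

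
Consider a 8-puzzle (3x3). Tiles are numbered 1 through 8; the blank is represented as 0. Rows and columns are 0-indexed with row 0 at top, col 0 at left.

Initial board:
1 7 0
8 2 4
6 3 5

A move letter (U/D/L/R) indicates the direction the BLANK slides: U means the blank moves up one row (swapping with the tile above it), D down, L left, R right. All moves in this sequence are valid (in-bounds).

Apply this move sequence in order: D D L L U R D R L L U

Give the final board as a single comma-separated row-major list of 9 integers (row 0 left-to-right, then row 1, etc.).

Answer: 1, 7, 4, 0, 6, 5, 2, 8, 3

Derivation:
After move 1 (D):
1 7 4
8 2 0
6 3 5

After move 2 (D):
1 7 4
8 2 5
6 3 0

After move 3 (L):
1 7 4
8 2 5
6 0 3

After move 4 (L):
1 7 4
8 2 5
0 6 3

After move 5 (U):
1 7 4
0 2 5
8 6 3

After move 6 (R):
1 7 4
2 0 5
8 6 3

After move 7 (D):
1 7 4
2 6 5
8 0 3

After move 8 (R):
1 7 4
2 6 5
8 3 0

After move 9 (L):
1 7 4
2 6 5
8 0 3

After move 10 (L):
1 7 4
2 6 5
0 8 3

After move 11 (U):
1 7 4
0 6 5
2 8 3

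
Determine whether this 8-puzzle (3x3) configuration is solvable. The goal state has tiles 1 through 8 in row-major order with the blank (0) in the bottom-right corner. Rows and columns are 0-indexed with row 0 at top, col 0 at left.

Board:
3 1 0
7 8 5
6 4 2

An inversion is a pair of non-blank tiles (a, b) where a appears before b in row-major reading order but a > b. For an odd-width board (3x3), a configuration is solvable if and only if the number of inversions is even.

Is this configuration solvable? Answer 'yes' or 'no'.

Answer: no

Derivation:
Inversions (pairs i<j in row-major order where tile[i] > tile[j] > 0): 15
15 is odd, so the puzzle is not solvable.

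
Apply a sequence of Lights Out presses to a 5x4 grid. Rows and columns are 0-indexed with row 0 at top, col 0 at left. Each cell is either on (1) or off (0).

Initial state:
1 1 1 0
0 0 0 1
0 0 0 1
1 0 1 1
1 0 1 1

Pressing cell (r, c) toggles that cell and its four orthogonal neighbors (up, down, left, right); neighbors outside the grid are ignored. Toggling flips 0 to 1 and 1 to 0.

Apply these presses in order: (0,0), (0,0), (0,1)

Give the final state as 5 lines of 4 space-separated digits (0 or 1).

After press 1 at (0,0):
0 0 1 0
1 0 0 1
0 0 0 1
1 0 1 1
1 0 1 1

After press 2 at (0,0):
1 1 1 0
0 0 0 1
0 0 0 1
1 0 1 1
1 0 1 1

After press 3 at (0,1):
0 0 0 0
0 1 0 1
0 0 0 1
1 0 1 1
1 0 1 1

Answer: 0 0 0 0
0 1 0 1
0 0 0 1
1 0 1 1
1 0 1 1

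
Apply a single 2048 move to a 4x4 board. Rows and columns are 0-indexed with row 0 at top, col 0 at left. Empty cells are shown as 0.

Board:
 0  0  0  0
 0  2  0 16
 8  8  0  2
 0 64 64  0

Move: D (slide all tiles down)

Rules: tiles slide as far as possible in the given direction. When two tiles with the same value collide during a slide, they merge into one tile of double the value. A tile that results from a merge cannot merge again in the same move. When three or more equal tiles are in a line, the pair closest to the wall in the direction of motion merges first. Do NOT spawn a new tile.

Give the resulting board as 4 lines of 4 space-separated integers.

Answer:  0  0  0  0
 0  2  0  0
 0  8  0 16
 8 64 64  2

Derivation:
Slide down:
col 0: [0, 0, 8, 0] -> [0, 0, 0, 8]
col 1: [0, 2, 8, 64] -> [0, 2, 8, 64]
col 2: [0, 0, 0, 64] -> [0, 0, 0, 64]
col 3: [0, 16, 2, 0] -> [0, 0, 16, 2]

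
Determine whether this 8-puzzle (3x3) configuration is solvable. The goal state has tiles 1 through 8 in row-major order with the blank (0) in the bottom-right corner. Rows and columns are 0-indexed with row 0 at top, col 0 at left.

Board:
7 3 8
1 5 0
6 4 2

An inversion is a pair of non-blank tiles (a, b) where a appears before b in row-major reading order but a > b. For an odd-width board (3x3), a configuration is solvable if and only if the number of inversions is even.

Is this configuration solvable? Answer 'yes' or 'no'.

Inversions (pairs i<j in row-major order where tile[i] > tile[j] > 0): 18
18 is even, so the puzzle is solvable.

Answer: yes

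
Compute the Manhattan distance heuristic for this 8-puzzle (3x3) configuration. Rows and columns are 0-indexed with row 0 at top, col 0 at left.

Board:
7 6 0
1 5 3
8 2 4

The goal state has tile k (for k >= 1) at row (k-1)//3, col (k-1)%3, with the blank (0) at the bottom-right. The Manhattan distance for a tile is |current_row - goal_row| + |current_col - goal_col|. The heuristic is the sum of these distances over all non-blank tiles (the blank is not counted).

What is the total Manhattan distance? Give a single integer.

Answer: 12

Derivation:
Tile 7: at (0,0), goal (2,0), distance |0-2|+|0-0| = 2
Tile 6: at (0,1), goal (1,2), distance |0-1|+|1-2| = 2
Tile 1: at (1,0), goal (0,0), distance |1-0|+|0-0| = 1
Tile 5: at (1,1), goal (1,1), distance |1-1|+|1-1| = 0
Tile 3: at (1,2), goal (0,2), distance |1-0|+|2-2| = 1
Tile 8: at (2,0), goal (2,1), distance |2-2|+|0-1| = 1
Tile 2: at (2,1), goal (0,1), distance |2-0|+|1-1| = 2
Tile 4: at (2,2), goal (1,0), distance |2-1|+|2-0| = 3
Sum: 2 + 2 + 1 + 0 + 1 + 1 + 2 + 3 = 12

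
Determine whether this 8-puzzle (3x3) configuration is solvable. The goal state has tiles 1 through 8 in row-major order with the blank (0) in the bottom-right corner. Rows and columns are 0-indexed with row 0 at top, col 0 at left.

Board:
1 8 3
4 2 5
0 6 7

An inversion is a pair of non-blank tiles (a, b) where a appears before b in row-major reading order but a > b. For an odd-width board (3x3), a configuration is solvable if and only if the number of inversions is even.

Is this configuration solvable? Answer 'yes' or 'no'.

Inversions (pairs i<j in row-major order where tile[i] > tile[j] > 0): 8
8 is even, so the puzzle is solvable.

Answer: yes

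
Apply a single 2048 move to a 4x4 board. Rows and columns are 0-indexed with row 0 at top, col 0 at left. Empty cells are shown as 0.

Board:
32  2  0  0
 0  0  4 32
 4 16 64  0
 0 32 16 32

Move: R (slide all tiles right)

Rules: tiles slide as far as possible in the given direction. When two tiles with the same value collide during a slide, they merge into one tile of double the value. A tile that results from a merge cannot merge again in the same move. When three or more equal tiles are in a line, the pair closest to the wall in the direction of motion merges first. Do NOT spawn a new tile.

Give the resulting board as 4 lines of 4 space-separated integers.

Answer:  0  0 32  2
 0  0  4 32
 0  4 16 64
 0 32 16 32

Derivation:
Slide right:
row 0: [32, 2, 0, 0] -> [0, 0, 32, 2]
row 1: [0, 0, 4, 32] -> [0, 0, 4, 32]
row 2: [4, 16, 64, 0] -> [0, 4, 16, 64]
row 3: [0, 32, 16, 32] -> [0, 32, 16, 32]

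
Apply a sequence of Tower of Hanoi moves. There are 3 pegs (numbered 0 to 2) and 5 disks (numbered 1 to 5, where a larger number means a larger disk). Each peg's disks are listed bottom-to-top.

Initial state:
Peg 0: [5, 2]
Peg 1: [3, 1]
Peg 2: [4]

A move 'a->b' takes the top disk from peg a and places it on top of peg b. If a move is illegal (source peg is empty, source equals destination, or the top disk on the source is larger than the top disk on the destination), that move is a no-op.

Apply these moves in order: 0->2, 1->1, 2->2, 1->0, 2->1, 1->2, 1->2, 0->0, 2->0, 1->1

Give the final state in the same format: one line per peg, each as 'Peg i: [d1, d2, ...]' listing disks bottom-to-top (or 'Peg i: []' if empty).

Answer: Peg 0: [5, 1]
Peg 1: [3]
Peg 2: [4, 2]

Derivation:
After move 1 (0->2):
Peg 0: [5]
Peg 1: [3, 1]
Peg 2: [4, 2]

After move 2 (1->1):
Peg 0: [5]
Peg 1: [3, 1]
Peg 2: [4, 2]

After move 3 (2->2):
Peg 0: [5]
Peg 1: [3, 1]
Peg 2: [4, 2]

After move 4 (1->0):
Peg 0: [5, 1]
Peg 1: [3]
Peg 2: [4, 2]

After move 5 (2->1):
Peg 0: [5, 1]
Peg 1: [3, 2]
Peg 2: [4]

After move 6 (1->2):
Peg 0: [5, 1]
Peg 1: [3]
Peg 2: [4, 2]

After move 7 (1->2):
Peg 0: [5, 1]
Peg 1: [3]
Peg 2: [4, 2]

After move 8 (0->0):
Peg 0: [5, 1]
Peg 1: [3]
Peg 2: [4, 2]

After move 9 (2->0):
Peg 0: [5, 1]
Peg 1: [3]
Peg 2: [4, 2]

After move 10 (1->1):
Peg 0: [5, 1]
Peg 1: [3]
Peg 2: [4, 2]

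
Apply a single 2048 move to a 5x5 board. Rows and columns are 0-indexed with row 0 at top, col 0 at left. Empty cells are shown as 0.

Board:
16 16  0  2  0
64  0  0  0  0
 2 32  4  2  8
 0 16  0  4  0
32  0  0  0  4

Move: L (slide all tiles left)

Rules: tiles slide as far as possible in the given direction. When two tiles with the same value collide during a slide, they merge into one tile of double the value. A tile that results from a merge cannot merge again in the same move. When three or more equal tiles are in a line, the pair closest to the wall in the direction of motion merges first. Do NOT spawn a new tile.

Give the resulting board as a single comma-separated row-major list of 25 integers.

Answer: 32, 2, 0, 0, 0, 64, 0, 0, 0, 0, 2, 32, 4, 2, 8, 16, 4, 0, 0, 0, 32, 4, 0, 0, 0

Derivation:
Slide left:
row 0: [16, 16, 0, 2, 0] -> [32, 2, 0, 0, 0]
row 1: [64, 0, 0, 0, 0] -> [64, 0, 0, 0, 0]
row 2: [2, 32, 4, 2, 8] -> [2, 32, 4, 2, 8]
row 3: [0, 16, 0, 4, 0] -> [16, 4, 0, 0, 0]
row 4: [32, 0, 0, 0, 4] -> [32, 4, 0, 0, 0]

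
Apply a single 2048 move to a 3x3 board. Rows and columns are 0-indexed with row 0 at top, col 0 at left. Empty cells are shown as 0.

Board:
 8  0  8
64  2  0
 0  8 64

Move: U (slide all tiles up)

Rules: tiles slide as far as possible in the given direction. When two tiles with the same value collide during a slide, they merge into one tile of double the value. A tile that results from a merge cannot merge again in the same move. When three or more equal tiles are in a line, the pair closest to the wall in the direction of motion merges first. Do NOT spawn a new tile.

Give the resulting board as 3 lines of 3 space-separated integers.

Answer:  8  2  8
64  8 64
 0  0  0

Derivation:
Slide up:
col 0: [8, 64, 0] -> [8, 64, 0]
col 1: [0, 2, 8] -> [2, 8, 0]
col 2: [8, 0, 64] -> [8, 64, 0]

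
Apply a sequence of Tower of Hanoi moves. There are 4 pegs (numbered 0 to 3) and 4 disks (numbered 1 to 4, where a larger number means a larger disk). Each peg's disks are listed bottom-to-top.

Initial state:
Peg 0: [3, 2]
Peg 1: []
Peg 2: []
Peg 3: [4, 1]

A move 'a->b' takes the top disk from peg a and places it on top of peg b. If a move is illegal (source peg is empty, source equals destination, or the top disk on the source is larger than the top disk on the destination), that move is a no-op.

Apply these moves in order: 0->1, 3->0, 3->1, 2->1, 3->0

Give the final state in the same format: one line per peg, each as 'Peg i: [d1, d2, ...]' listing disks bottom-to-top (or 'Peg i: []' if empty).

After move 1 (0->1):
Peg 0: [3]
Peg 1: [2]
Peg 2: []
Peg 3: [4, 1]

After move 2 (3->0):
Peg 0: [3, 1]
Peg 1: [2]
Peg 2: []
Peg 3: [4]

After move 3 (3->1):
Peg 0: [3, 1]
Peg 1: [2]
Peg 2: []
Peg 3: [4]

After move 4 (2->1):
Peg 0: [3, 1]
Peg 1: [2]
Peg 2: []
Peg 3: [4]

After move 5 (3->0):
Peg 0: [3, 1]
Peg 1: [2]
Peg 2: []
Peg 3: [4]

Answer: Peg 0: [3, 1]
Peg 1: [2]
Peg 2: []
Peg 3: [4]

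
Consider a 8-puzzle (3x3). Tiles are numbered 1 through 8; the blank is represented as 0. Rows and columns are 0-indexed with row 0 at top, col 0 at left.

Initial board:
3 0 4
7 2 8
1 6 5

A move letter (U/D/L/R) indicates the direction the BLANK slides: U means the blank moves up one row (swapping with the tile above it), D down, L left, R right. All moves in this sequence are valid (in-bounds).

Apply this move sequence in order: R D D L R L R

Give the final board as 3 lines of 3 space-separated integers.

Answer: 3 4 8
7 2 5
1 6 0

Derivation:
After move 1 (R):
3 4 0
7 2 8
1 6 5

After move 2 (D):
3 4 8
7 2 0
1 6 5

After move 3 (D):
3 4 8
7 2 5
1 6 0

After move 4 (L):
3 4 8
7 2 5
1 0 6

After move 5 (R):
3 4 8
7 2 5
1 6 0

After move 6 (L):
3 4 8
7 2 5
1 0 6

After move 7 (R):
3 4 8
7 2 5
1 6 0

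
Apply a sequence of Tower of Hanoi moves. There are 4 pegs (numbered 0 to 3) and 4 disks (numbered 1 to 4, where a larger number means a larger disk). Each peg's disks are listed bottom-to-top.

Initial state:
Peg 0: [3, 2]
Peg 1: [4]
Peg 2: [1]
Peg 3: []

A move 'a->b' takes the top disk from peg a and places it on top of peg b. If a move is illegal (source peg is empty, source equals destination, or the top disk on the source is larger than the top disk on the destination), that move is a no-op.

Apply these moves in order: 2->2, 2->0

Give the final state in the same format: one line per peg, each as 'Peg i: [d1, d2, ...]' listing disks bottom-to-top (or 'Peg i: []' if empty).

After move 1 (2->2):
Peg 0: [3, 2]
Peg 1: [4]
Peg 2: [1]
Peg 3: []

After move 2 (2->0):
Peg 0: [3, 2, 1]
Peg 1: [4]
Peg 2: []
Peg 3: []

Answer: Peg 0: [3, 2, 1]
Peg 1: [4]
Peg 2: []
Peg 3: []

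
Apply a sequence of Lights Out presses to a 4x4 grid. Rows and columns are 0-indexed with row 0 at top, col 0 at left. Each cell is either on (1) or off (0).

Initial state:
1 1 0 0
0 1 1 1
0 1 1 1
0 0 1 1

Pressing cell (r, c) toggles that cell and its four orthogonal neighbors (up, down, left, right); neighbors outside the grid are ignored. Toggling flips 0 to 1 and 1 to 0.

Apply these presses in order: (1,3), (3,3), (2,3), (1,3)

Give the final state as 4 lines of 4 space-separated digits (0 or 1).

Answer: 1 1 0 0
0 1 1 0
0 1 0 1
0 0 0 1

Derivation:
After press 1 at (1,3):
1 1 0 1
0 1 0 0
0 1 1 0
0 0 1 1

After press 2 at (3,3):
1 1 0 1
0 1 0 0
0 1 1 1
0 0 0 0

After press 3 at (2,3):
1 1 0 1
0 1 0 1
0 1 0 0
0 0 0 1

After press 4 at (1,3):
1 1 0 0
0 1 1 0
0 1 0 1
0 0 0 1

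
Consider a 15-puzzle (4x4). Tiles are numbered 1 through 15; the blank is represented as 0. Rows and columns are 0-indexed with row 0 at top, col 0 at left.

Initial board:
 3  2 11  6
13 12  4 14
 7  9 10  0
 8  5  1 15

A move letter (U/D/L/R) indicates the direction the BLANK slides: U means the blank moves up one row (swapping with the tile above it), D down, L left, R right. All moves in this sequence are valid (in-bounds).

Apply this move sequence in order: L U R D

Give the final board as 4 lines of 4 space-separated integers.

After move 1 (L):
 3  2 11  6
13 12  4 14
 7  9  0 10
 8  5  1 15

After move 2 (U):
 3  2 11  6
13 12  0 14
 7  9  4 10
 8  5  1 15

After move 3 (R):
 3  2 11  6
13 12 14  0
 7  9  4 10
 8  5  1 15

After move 4 (D):
 3  2 11  6
13 12 14 10
 7  9  4  0
 8  5  1 15

Answer:  3  2 11  6
13 12 14 10
 7  9  4  0
 8  5  1 15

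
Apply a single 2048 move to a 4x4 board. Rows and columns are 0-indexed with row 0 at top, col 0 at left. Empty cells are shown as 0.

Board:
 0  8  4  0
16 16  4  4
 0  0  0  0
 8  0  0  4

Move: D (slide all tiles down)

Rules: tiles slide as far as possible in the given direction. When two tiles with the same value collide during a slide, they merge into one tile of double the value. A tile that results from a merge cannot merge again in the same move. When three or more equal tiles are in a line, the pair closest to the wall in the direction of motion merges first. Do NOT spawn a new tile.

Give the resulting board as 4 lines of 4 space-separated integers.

Answer:  0  0  0  0
 0  0  0  0
16  8  0  0
 8 16  8  8

Derivation:
Slide down:
col 0: [0, 16, 0, 8] -> [0, 0, 16, 8]
col 1: [8, 16, 0, 0] -> [0, 0, 8, 16]
col 2: [4, 4, 0, 0] -> [0, 0, 0, 8]
col 3: [0, 4, 0, 4] -> [0, 0, 0, 8]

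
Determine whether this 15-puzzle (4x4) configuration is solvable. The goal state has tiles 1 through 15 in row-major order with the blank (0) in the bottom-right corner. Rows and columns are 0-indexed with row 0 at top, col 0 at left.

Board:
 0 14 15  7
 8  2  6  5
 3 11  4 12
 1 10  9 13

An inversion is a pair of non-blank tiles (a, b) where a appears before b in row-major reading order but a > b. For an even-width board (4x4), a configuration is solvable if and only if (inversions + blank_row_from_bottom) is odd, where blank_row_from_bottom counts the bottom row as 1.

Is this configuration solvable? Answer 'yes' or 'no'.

Inversions: 56
Blank is in row 0 (0-indexed from top), which is row 4 counting from the bottom (bottom = 1).
56 + 4 = 60, which is even, so the puzzle is not solvable.

Answer: no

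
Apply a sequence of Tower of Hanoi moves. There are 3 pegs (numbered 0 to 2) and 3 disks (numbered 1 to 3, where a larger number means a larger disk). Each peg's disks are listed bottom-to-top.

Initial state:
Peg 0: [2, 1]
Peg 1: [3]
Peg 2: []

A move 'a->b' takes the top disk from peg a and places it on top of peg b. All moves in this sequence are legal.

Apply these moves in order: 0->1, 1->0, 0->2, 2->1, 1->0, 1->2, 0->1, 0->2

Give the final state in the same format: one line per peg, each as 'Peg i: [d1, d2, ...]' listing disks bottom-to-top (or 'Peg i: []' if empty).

Answer: Peg 0: []
Peg 1: [1]
Peg 2: [3, 2]

Derivation:
After move 1 (0->1):
Peg 0: [2]
Peg 1: [3, 1]
Peg 2: []

After move 2 (1->0):
Peg 0: [2, 1]
Peg 1: [3]
Peg 2: []

After move 3 (0->2):
Peg 0: [2]
Peg 1: [3]
Peg 2: [1]

After move 4 (2->1):
Peg 0: [2]
Peg 1: [3, 1]
Peg 2: []

After move 5 (1->0):
Peg 0: [2, 1]
Peg 1: [3]
Peg 2: []

After move 6 (1->2):
Peg 0: [2, 1]
Peg 1: []
Peg 2: [3]

After move 7 (0->1):
Peg 0: [2]
Peg 1: [1]
Peg 2: [3]

After move 8 (0->2):
Peg 0: []
Peg 1: [1]
Peg 2: [3, 2]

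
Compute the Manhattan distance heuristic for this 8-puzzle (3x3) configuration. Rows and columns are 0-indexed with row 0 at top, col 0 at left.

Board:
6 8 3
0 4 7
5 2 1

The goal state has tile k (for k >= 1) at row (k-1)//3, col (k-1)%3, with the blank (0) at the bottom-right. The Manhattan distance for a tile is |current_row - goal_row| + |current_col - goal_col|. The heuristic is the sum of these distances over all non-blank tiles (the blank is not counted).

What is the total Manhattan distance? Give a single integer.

Answer: 17

Derivation:
Tile 6: (0,0)->(1,2) = 3
Tile 8: (0,1)->(2,1) = 2
Tile 3: (0,2)->(0,2) = 0
Tile 4: (1,1)->(1,0) = 1
Tile 7: (1,2)->(2,0) = 3
Tile 5: (2,0)->(1,1) = 2
Tile 2: (2,1)->(0,1) = 2
Tile 1: (2,2)->(0,0) = 4
Sum: 3 + 2 + 0 + 1 + 3 + 2 + 2 + 4 = 17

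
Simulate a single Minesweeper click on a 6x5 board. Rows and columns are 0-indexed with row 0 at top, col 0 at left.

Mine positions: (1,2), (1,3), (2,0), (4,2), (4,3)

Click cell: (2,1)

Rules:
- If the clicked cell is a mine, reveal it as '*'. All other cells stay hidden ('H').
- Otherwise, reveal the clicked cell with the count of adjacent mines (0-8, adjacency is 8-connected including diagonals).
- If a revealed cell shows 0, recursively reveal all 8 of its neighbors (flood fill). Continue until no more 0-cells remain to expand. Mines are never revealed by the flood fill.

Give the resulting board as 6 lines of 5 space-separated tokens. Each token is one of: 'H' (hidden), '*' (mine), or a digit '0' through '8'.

H H H H H
H H H H H
H 2 H H H
H H H H H
H H H H H
H H H H H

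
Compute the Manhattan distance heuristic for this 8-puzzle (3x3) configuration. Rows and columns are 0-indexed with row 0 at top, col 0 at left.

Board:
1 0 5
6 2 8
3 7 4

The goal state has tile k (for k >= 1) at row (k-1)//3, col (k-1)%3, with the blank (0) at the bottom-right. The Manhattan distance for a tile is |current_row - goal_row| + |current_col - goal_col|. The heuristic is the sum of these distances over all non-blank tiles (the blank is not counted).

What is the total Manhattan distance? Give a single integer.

Tile 1: (0,0)->(0,0) = 0
Tile 5: (0,2)->(1,1) = 2
Tile 6: (1,0)->(1,2) = 2
Tile 2: (1,1)->(0,1) = 1
Tile 8: (1,2)->(2,1) = 2
Tile 3: (2,0)->(0,2) = 4
Tile 7: (2,1)->(2,0) = 1
Tile 4: (2,2)->(1,0) = 3
Sum: 0 + 2 + 2 + 1 + 2 + 4 + 1 + 3 = 15

Answer: 15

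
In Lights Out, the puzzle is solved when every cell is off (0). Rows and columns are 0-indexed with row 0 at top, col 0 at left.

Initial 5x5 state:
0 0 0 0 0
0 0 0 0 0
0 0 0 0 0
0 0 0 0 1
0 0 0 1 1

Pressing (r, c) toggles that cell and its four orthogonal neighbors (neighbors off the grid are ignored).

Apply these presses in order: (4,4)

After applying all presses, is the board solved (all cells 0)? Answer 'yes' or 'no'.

After press 1 at (4,4):
0 0 0 0 0
0 0 0 0 0
0 0 0 0 0
0 0 0 0 0
0 0 0 0 0

Lights still on: 0

Answer: yes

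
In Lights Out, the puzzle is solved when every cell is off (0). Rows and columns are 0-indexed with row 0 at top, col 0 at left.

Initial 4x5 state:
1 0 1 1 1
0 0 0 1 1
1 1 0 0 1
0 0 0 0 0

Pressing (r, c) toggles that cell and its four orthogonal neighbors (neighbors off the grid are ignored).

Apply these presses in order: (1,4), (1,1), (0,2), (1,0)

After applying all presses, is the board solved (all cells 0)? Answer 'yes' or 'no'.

After press 1 at (1,4):
1 0 1 1 0
0 0 0 0 0
1 1 0 0 0
0 0 0 0 0

After press 2 at (1,1):
1 1 1 1 0
1 1 1 0 0
1 0 0 0 0
0 0 0 0 0

After press 3 at (0,2):
1 0 0 0 0
1 1 0 0 0
1 0 0 0 0
0 0 0 0 0

After press 4 at (1,0):
0 0 0 0 0
0 0 0 0 0
0 0 0 0 0
0 0 0 0 0

Lights still on: 0

Answer: yes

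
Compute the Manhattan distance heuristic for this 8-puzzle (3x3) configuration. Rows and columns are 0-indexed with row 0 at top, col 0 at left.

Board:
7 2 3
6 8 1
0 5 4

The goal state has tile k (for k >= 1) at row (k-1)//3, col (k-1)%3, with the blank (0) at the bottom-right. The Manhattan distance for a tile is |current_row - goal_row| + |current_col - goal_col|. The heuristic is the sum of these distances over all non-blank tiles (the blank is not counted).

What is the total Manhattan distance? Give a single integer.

Tile 7: (0,0)->(2,0) = 2
Tile 2: (0,1)->(0,1) = 0
Tile 3: (0,2)->(0,2) = 0
Tile 6: (1,0)->(1,2) = 2
Tile 8: (1,1)->(2,1) = 1
Tile 1: (1,2)->(0,0) = 3
Tile 5: (2,1)->(1,1) = 1
Tile 4: (2,2)->(1,0) = 3
Sum: 2 + 0 + 0 + 2 + 1 + 3 + 1 + 3 = 12

Answer: 12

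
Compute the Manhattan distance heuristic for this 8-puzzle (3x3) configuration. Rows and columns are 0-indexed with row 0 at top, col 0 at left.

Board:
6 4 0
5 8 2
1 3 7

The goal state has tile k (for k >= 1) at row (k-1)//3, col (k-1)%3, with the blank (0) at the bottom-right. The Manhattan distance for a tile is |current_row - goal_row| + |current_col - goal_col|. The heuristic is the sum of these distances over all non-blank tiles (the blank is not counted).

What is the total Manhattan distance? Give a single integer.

Tile 6: (0,0)->(1,2) = 3
Tile 4: (0,1)->(1,0) = 2
Tile 5: (1,0)->(1,1) = 1
Tile 8: (1,1)->(2,1) = 1
Tile 2: (1,2)->(0,1) = 2
Tile 1: (2,0)->(0,0) = 2
Tile 3: (2,1)->(0,2) = 3
Tile 7: (2,2)->(2,0) = 2
Sum: 3 + 2 + 1 + 1 + 2 + 2 + 3 + 2 = 16

Answer: 16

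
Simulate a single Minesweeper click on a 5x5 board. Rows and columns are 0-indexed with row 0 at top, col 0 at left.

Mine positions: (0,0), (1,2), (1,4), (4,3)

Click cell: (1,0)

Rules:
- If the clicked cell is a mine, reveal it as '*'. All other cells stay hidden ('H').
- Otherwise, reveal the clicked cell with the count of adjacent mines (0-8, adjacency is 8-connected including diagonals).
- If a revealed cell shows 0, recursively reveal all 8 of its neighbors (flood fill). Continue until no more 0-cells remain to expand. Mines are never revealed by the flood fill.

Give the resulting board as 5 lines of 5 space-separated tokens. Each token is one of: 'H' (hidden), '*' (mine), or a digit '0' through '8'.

H H H H H
1 H H H H
H H H H H
H H H H H
H H H H H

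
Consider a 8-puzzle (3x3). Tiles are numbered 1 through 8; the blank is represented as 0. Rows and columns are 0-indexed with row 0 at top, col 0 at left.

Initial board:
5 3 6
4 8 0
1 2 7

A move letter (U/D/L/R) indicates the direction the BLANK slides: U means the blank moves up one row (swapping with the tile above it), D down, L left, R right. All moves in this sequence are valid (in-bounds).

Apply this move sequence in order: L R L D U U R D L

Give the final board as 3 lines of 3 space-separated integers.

Answer: 5 6 8
4 0 3
1 2 7

Derivation:
After move 1 (L):
5 3 6
4 0 8
1 2 7

After move 2 (R):
5 3 6
4 8 0
1 2 7

After move 3 (L):
5 3 6
4 0 8
1 2 7

After move 4 (D):
5 3 6
4 2 8
1 0 7

After move 5 (U):
5 3 6
4 0 8
1 2 7

After move 6 (U):
5 0 6
4 3 8
1 2 7

After move 7 (R):
5 6 0
4 3 8
1 2 7

After move 8 (D):
5 6 8
4 3 0
1 2 7

After move 9 (L):
5 6 8
4 0 3
1 2 7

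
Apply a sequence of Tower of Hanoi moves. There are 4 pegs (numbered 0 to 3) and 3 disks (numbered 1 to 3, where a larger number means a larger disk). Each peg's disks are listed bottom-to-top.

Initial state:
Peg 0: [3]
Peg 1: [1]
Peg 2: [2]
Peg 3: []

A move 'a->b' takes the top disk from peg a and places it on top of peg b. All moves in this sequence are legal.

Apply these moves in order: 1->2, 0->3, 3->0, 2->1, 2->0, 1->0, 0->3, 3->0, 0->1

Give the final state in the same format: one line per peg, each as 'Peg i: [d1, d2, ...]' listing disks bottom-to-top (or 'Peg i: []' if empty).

After move 1 (1->2):
Peg 0: [3]
Peg 1: []
Peg 2: [2, 1]
Peg 3: []

After move 2 (0->3):
Peg 0: []
Peg 1: []
Peg 2: [2, 1]
Peg 3: [3]

After move 3 (3->0):
Peg 0: [3]
Peg 1: []
Peg 2: [2, 1]
Peg 3: []

After move 4 (2->1):
Peg 0: [3]
Peg 1: [1]
Peg 2: [2]
Peg 3: []

After move 5 (2->0):
Peg 0: [3, 2]
Peg 1: [1]
Peg 2: []
Peg 3: []

After move 6 (1->0):
Peg 0: [3, 2, 1]
Peg 1: []
Peg 2: []
Peg 3: []

After move 7 (0->3):
Peg 0: [3, 2]
Peg 1: []
Peg 2: []
Peg 3: [1]

After move 8 (3->0):
Peg 0: [3, 2, 1]
Peg 1: []
Peg 2: []
Peg 3: []

After move 9 (0->1):
Peg 0: [3, 2]
Peg 1: [1]
Peg 2: []
Peg 3: []

Answer: Peg 0: [3, 2]
Peg 1: [1]
Peg 2: []
Peg 3: []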